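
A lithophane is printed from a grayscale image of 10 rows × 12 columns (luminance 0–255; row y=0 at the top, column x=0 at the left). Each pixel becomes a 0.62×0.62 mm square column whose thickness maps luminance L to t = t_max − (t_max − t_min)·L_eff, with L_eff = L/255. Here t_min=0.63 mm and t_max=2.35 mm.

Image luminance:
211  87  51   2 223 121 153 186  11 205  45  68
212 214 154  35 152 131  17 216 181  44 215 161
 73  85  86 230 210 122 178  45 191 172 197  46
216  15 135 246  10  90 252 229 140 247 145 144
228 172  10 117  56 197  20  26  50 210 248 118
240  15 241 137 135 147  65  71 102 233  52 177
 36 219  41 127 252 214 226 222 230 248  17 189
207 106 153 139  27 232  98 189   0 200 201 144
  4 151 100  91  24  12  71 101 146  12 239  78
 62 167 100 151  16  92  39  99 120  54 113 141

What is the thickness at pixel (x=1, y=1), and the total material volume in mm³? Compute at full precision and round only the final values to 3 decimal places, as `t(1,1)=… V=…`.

t(1,1)=0.907 V=68.041

span = t_max - t_min = 2.35 - 0.63 = 1.720
L(1,1) = 214, L_eff = 214/255 = 0.839216
t(1,1) = 2.35 - 1.720·0.839216 = 0.907
Σt over all 10·12 pixels = 1128412/6375 ≈ 177.0058039
V = pitch²·Σt = 0.62²·1128412/6375 = 68.041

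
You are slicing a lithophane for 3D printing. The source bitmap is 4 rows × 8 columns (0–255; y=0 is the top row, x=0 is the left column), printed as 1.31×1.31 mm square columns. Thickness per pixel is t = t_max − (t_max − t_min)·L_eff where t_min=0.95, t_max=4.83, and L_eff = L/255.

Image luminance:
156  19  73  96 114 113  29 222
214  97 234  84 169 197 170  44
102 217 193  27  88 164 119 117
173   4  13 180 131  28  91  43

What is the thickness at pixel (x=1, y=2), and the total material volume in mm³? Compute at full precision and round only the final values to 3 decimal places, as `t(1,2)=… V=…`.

t(1,2)=1.528 V=168.079

span = t_max - t_min = 4.83 - 0.95 = 3.880
L(1,2) = 217, L_eff = 217/255 = 0.850980
t(1,2) = 4.83 - 3.880·0.850980 = 1.528
Σt over all 4·8 pixels = 624383/6375 ≈ 97.9424314
V = pitch²·Σt = 1.31²·624383/6375 = 168.079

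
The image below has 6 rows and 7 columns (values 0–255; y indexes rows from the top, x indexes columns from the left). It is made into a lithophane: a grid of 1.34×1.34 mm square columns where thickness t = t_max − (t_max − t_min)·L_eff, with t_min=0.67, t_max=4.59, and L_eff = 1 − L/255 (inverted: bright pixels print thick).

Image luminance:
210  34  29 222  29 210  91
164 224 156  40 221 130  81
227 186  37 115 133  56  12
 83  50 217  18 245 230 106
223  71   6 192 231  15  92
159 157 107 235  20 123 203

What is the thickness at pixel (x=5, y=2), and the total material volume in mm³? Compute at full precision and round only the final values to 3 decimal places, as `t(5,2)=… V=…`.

span = t_max - t_min = 4.59 - 0.67 = 3.920
L(5,2) = 56, L_eff = 1 - 56/255 = 0.780392 (inverted)
t(5,2) = 4.59 - 3.920·0.780392 = 1.531
Σt over all 6·7 pixels = 56609/510 ≈ 110.9980392
V = pitch²·Σt = 1.34²·56609/510 = 199.308

t(5,2)=1.531 V=199.308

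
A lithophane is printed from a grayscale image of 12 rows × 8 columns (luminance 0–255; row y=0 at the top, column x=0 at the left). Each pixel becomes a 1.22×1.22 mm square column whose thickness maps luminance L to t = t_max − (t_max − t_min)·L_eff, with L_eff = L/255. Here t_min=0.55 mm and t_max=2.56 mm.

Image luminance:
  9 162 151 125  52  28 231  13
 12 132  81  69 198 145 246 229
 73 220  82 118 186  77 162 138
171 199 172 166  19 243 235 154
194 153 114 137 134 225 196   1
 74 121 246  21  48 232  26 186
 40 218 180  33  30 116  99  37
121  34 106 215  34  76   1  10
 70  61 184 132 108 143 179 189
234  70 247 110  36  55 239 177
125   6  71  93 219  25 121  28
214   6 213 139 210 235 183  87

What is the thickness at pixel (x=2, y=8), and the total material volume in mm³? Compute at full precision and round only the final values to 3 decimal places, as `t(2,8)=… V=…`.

span = t_max - t_min = 2.56 - 0.55 = 2.010
L(2,8) = 184, L_eff = 184/255 = 0.721569
t(2,8) = 2.56 - 2.010·0.721569 = 1.110
Σt over all 12·8 pixels = 257461/1700 ≈ 151.4476471
V = pitch²·Σt = 1.22²·257461/1700 = 225.415

t(2,8)=1.110 V=225.415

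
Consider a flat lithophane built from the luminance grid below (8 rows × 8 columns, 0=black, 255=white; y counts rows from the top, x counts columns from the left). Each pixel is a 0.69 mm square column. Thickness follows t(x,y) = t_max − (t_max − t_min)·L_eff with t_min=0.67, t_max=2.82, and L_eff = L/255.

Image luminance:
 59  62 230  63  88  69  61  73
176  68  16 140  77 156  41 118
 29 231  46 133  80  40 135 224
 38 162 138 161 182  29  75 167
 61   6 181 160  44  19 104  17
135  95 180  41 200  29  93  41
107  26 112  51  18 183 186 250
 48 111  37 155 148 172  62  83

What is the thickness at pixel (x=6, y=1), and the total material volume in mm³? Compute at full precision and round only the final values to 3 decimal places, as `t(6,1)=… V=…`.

t(6,1)=2.474 V=59.746

span = t_max - t_min = 2.82 - 0.67 = 2.150
L(6,1) = 41, L_eff = 41/255 = 0.160784
t(6,1) = 2.82 - 2.150·0.160784 = 2.474
Σt over all 8·8 pixels = 106667/850 ≈ 125.4905882
V = pitch²·Σt = 0.69²·106667/850 = 59.746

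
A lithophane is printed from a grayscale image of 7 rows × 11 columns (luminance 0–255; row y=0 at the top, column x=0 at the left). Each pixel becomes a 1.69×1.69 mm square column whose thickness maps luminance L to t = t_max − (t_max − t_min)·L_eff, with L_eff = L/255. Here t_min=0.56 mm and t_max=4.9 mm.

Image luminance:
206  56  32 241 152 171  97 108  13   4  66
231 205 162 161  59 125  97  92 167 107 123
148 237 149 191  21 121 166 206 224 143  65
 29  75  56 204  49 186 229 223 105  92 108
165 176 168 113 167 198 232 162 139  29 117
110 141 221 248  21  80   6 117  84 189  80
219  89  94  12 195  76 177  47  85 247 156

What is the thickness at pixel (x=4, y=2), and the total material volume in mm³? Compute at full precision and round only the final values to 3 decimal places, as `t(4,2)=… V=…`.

t(4,2)=4.543 V=588.496

span = t_max - t_min = 4.9 - 0.56 = 4.340
L(4,2) = 21, L_eff = 21/255 = 0.082353
t(4,2) = 4.9 - 4.340·0.082353 = 4.543
Σt over all 7·11 pixels = 875707/4250 ≈ 206.0487059
V = pitch²·Σt = 1.69²·875707/4250 = 588.496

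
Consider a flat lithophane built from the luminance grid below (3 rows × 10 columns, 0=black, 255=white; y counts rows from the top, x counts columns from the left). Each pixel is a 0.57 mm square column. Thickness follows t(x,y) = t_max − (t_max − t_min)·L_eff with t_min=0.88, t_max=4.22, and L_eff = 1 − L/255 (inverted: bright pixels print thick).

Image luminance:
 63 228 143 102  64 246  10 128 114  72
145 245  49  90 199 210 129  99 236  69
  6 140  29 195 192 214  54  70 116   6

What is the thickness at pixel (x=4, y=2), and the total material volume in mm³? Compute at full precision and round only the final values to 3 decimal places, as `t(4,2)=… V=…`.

span = t_max - t_min = 4.22 - 0.88 = 3.340
L(4,2) = 192, L_eff = 1 - 192/255 = 0.247059 (inverted)
t(4,2) = 4.22 - 3.340·0.247059 = 3.395
Σt over all 3·10 pixels = 316107/4250 ≈ 74.3781176
V = pitch²·Σt = 0.57²·316107/4250 = 24.165

t(4,2)=3.395 V=24.165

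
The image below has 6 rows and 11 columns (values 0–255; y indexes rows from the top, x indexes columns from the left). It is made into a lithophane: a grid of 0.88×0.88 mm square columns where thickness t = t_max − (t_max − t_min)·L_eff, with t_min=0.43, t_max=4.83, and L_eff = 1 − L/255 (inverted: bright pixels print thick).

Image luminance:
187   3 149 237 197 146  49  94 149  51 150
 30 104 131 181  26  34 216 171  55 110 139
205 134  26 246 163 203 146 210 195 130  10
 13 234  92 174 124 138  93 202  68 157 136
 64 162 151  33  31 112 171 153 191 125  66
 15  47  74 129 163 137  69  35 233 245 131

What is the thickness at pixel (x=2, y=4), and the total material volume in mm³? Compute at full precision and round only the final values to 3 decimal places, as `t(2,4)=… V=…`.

t(2,4)=3.035 V=132.149

span = t_max - t_min = 4.83 - 0.43 = 4.400
L(2,4) = 151, L_eff = 1 - 151/255 = 0.407843 (inverted)
t(2,4) = 4.83 - 4.400·0.407843 = 3.035
Σt over all 6·11 pixels = 25597/150 ≈ 170.6466667
V = pitch²·Σt = 0.88²·25597/150 = 132.149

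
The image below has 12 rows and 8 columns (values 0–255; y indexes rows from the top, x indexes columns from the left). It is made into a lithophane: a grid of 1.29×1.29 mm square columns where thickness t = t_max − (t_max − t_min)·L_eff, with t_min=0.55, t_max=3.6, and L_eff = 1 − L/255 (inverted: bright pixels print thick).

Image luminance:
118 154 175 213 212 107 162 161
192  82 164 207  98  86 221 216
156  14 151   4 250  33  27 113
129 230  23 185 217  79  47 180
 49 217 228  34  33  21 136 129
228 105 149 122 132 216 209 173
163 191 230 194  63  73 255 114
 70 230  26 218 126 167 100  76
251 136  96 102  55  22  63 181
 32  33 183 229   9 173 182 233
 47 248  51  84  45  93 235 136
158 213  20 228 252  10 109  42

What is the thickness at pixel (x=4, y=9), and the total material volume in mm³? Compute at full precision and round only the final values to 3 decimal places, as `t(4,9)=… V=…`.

span = t_max - t_min = 3.6 - 0.55 = 3.050
L(4,9) = 9, L_eff = 1 - 9/255 = 0.964706 (inverted)
t(4,9) = 3.6 - 3.050·0.964706 = 0.658
Σt over all 12·8 pixels = 175359/850 ≈ 206.3047059
V = pitch²·Σt = 1.29²·175359/850 = 343.312

t(4,9)=0.658 V=343.312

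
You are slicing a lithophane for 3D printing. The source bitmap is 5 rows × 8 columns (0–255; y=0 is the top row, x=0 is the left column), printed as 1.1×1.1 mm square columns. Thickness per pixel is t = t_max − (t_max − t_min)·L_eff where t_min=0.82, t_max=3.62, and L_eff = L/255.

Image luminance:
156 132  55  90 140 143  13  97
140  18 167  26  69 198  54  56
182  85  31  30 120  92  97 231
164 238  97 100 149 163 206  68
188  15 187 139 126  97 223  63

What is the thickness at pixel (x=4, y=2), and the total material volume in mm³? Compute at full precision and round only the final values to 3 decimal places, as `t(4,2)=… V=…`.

t(4,2)=2.302 V=113.493

span = t_max - t_min = 3.62 - 0.82 = 2.800
L(4,2) = 120, L_eff = 120/255 = 0.470588
t(4,2) = 3.62 - 2.800·0.470588 = 2.302
Σt over all 5·8 pixels = 23918/255 ≈ 93.7960784
V = pitch²·Σt = 1.1²·23918/255 = 113.493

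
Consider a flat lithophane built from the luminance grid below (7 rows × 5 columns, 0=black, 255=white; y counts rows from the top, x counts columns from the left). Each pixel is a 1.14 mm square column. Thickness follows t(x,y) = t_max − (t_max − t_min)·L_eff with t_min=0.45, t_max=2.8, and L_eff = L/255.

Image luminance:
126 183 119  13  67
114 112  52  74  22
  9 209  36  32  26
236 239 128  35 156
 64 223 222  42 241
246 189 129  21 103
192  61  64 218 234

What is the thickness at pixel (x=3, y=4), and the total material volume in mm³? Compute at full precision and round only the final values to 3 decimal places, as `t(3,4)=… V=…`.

t(3,4)=2.413 V=76.615

span = t_max - t_min = 2.8 - 0.45 = 2.350
L(3,4) = 42, L_eff = 42/255 = 0.164706
t(3,4) = 2.8 - 2.350·0.164706 = 2.413
Σt over all 7·5 pixels = 300661/5100 ≈ 58.9531373
V = pitch²·Σt = 1.14²·300661/5100 = 76.615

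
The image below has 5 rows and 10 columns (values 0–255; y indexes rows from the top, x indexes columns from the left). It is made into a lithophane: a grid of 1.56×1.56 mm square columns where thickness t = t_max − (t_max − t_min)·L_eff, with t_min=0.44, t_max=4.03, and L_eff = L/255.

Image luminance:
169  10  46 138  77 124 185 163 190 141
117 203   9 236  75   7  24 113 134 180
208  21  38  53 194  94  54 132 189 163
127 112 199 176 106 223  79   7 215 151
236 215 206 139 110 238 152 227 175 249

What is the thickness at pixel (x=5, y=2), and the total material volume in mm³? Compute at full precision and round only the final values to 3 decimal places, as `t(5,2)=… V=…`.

span = t_max - t_min = 4.03 - 0.44 = 3.590
L(5,2) = 94, L_eff = 94/255 = 0.368627
t(5,2) = 4.03 - 3.590·0.368627 = 2.707
Σt over all 5·10 pixels = 2686639/25500 ≈ 105.3583922
V = pitch²·Σt = 1.56²·2686639/25500 = 256.400

t(5,2)=2.707 V=256.400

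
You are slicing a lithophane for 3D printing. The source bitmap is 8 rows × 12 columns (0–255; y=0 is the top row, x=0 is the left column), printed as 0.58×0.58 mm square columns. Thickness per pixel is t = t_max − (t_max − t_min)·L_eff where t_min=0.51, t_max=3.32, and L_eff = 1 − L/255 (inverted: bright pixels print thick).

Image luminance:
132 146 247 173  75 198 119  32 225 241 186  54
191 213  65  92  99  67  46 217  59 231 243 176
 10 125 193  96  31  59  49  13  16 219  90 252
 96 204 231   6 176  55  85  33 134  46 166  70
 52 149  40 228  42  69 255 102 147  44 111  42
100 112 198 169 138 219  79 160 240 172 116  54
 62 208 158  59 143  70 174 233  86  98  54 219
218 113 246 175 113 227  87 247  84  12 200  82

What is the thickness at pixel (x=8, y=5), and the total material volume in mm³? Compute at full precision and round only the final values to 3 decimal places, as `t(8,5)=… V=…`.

span = t_max - t_min = 3.32 - 0.51 = 2.810
L(8,5) = 240, L_eff = 1 - 240/255 = 0.058824 (inverted)
t(8,5) = 3.32 - 2.810·0.058824 = 3.155
Σt over all 8·12 pixels = 1182377/6375 ≈ 185.4709020
V = pitch²·Σt = 0.58²·1182377/6375 = 62.392

t(8,5)=3.155 V=62.392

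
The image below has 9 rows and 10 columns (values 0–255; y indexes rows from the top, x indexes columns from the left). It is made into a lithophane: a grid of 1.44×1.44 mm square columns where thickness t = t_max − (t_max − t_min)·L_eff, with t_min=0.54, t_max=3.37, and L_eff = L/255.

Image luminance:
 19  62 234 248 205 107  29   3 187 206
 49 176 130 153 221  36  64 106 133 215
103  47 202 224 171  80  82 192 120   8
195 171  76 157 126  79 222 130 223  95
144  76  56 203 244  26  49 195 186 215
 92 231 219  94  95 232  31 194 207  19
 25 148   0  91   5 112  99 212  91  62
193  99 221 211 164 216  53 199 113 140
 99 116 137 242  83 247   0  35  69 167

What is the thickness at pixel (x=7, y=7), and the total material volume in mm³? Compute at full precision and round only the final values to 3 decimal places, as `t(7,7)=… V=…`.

t(7,7)=1.161 V=358.682

span = t_max - t_min = 3.37 - 0.54 = 2.830
L(7,7) = 199, L_eff = 199/255 = 0.780392
t(7,7) = 3.37 - 2.830·0.780392 = 1.161
Σt over all 9·10 pixels = 4410881/25500 ≈ 172.9757255
V = pitch²·Σt = 1.44²·4410881/25500 = 358.682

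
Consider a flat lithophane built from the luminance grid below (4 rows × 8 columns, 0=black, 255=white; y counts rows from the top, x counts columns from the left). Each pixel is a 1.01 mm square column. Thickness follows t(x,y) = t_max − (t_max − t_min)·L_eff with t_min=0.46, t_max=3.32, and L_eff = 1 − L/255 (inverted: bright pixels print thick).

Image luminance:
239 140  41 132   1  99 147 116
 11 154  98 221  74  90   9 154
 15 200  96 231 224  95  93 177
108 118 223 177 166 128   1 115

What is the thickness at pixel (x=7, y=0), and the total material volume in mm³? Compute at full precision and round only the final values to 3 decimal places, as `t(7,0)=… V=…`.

span = t_max - t_min = 3.32 - 0.46 = 2.860
L(7,0) = 116, L_eff = 1 - 116/255 = 0.545098 (inverted)
t(7,0) = 3.32 - 2.860·0.545098 = 1.761
Σt over all 4·8 pixels = 43787/750 ≈ 58.3826667
V = pitch²·Σt = 1.01²·43787/750 = 59.556

t(7,0)=1.761 V=59.556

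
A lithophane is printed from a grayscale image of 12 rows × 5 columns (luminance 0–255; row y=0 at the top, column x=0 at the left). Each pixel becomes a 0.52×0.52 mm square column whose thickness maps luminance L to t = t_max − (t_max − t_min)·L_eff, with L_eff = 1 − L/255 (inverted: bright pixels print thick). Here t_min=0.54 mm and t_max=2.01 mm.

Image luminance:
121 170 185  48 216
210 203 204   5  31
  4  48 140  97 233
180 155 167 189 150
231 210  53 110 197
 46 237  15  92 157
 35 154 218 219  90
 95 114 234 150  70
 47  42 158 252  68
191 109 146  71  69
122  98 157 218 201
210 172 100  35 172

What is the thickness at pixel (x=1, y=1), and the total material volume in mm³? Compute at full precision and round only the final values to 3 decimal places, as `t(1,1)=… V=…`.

span = t_max - t_min = 2.01 - 0.54 = 1.470
L(1,1) = 203, L_eff = 1 - 203/255 = 0.203922 (inverted)
t(1,1) = 2.01 - 1.470·0.203922 = 1.710
Σt over all 12·5 pixels = 673329/8500 ≈ 79.2151765
V = pitch²·Σt = 0.52²·673329/8500 = 21.420

t(1,1)=1.710 V=21.420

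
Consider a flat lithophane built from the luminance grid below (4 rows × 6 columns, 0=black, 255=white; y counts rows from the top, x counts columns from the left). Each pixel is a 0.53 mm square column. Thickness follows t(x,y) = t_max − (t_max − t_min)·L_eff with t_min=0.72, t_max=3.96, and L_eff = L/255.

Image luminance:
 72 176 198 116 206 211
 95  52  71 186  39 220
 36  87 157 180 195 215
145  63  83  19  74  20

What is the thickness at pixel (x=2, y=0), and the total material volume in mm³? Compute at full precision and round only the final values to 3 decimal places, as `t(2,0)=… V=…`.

t(2,0)=1.444 V=16.289

span = t_max - t_min = 3.96 - 0.72 = 3.240
L(2,0) = 198, L_eff = 198/255 = 0.776471
t(2,0) = 3.96 - 3.240·0.776471 = 1.444
Σt over all 4·6 pixels = 123228/2125 ≈ 57.9896471
V = pitch²·Σt = 0.53²·123228/2125 = 16.289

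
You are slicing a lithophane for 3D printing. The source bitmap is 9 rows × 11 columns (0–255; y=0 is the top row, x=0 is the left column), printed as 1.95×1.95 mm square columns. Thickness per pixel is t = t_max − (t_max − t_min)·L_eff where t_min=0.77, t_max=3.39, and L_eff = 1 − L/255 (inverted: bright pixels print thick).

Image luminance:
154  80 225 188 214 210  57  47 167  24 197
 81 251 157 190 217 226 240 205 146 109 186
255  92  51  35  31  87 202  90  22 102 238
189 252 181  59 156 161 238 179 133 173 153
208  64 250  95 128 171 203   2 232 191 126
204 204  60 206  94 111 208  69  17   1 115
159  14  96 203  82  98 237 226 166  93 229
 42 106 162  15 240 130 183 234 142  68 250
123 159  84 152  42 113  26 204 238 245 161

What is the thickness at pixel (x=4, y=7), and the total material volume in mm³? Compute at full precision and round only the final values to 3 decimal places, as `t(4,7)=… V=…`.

t(4,7)=3.236 V=849.760

span = t_max - t_min = 3.39 - 0.77 = 2.620
L(4,7) = 240, L_eff = 1 - 240/255 = 0.058824 (inverted)
t(4,7) = 3.39 - 2.620·0.058824 = 3.236
Σt over all 9·11 pixels = 223.474
V = pitch²·Σt = 1.95²·223.474 = 849.760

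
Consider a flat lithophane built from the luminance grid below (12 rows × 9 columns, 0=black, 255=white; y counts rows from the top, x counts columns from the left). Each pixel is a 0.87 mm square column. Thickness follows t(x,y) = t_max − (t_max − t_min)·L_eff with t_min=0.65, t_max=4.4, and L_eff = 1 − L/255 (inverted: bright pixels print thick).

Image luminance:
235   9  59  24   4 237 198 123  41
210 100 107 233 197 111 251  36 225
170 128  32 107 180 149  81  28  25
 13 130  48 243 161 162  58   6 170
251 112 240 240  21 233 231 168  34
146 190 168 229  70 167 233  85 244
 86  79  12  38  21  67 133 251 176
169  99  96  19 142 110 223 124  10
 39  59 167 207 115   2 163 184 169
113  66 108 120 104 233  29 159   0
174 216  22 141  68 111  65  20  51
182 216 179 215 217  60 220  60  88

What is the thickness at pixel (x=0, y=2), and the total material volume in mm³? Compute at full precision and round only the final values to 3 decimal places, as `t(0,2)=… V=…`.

t(0,2)=3.150 V=203.958

span = t_max - t_min = 4.4 - 0.65 = 3.750
L(0,2) = 170, L_eff = 1 - 170/255 = 0.333333 (inverted)
t(0,2) = 4.4 - 3.750·0.333333 = 3.150
Σt over all 12·9 pixels = 45809/170 ≈ 269.4647059
V = pitch²·Σt = 0.87²·45809/170 = 203.958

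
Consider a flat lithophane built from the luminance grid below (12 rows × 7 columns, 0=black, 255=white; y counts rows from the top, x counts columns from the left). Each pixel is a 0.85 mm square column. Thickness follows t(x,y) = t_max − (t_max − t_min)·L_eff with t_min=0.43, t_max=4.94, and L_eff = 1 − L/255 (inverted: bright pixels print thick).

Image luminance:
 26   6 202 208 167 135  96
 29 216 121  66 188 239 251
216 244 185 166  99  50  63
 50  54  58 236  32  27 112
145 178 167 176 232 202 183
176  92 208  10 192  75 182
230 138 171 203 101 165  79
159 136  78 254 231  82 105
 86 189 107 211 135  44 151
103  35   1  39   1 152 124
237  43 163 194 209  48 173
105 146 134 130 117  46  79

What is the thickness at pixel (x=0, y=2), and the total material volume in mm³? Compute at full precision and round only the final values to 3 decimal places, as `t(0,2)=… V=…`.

span = t_max - t_min = 4.94 - 0.43 = 4.510
L(0,2) = 216, L_eff = 1 - 216/255 = 0.152941 (inverted)
t(0,2) = 4.94 - 4.510·0.152941 = 4.250
Σt over all 12·7 pixels = 987409/4250 ≈ 232.3315294
V = pitch²·Σt = 0.85²·987409/4250 = 167.860

t(0,2)=4.250 V=167.860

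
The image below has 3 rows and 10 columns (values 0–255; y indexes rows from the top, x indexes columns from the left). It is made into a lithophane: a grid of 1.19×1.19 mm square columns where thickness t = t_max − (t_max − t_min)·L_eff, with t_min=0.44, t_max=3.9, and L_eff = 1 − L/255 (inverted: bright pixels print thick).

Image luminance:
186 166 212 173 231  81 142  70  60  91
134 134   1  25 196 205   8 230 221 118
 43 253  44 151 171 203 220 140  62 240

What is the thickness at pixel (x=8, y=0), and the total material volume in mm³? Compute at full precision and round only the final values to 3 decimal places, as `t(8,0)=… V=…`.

span = t_max - t_min = 3.9 - 0.44 = 3.460
L(8,0) = 60, L_eff = 1 - 60/255 = 0.764706 (inverted)
t(8,0) = 3.9 - 3.460·0.764706 = 1.254
Σt over all 3·10 pixels = 896803/12750 ≈ 70.3374902
V = pitch²·Σt = 1.19²·896803/12750 = 99.605

t(8,0)=1.254 V=99.605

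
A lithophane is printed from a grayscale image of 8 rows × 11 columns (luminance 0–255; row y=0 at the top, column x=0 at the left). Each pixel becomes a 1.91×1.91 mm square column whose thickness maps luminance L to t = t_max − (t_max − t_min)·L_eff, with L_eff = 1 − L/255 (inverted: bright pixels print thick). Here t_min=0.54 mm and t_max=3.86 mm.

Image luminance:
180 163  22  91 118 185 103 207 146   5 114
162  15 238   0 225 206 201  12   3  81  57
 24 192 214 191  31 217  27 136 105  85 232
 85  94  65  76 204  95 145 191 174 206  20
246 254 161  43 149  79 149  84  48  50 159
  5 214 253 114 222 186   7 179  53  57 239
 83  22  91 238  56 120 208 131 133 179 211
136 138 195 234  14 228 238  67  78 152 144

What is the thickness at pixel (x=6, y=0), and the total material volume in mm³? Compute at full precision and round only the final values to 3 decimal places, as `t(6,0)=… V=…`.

span = t_max - t_min = 3.86 - 0.54 = 3.320
L(6,0) = 103, L_eff = 1 - 103/255 = 0.596078 (inverted)
t(6,0) = 3.86 - 3.320·0.596078 = 1.881
Σt over all 8·11 pixels = 14686/75 ≈ 195.8133333
V = pitch²·Σt = 1.91²·14686/75 = 714.347

t(6,0)=1.881 V=714.347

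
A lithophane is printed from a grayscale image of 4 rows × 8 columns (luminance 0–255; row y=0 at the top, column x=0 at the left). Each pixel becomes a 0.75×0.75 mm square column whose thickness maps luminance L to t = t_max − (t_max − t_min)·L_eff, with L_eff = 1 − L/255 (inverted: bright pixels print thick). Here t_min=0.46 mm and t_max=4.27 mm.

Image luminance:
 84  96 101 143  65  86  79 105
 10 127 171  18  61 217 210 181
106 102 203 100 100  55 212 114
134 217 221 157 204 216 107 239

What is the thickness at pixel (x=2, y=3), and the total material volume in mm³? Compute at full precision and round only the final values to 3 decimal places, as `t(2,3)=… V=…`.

t(2,3)=3.762 V=43.923

span = t_max - t_min = 4.27 - 0.46 = 3.810
L(2,3) = 221, L_eff = 1 - 221/255 = 0.133333 (inverted)
t(2,3) = 4.27 - 3.810·0.133333 = 3.762
Σt over all 4·8 pixels = 663727/8500 ≈ 78.0855294
V = pitch²·Σt = 0.75²·663727/8500 = 43.923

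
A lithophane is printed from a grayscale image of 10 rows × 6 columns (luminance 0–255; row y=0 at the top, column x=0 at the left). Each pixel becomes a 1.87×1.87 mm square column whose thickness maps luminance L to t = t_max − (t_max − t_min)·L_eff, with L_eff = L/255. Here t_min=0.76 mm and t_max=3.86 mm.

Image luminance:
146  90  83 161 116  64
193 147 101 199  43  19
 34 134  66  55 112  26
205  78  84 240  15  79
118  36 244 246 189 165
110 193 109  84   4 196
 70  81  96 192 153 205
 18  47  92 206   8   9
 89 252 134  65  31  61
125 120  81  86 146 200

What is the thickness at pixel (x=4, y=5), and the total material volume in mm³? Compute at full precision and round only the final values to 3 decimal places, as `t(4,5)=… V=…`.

span = t_max - t_min = 3.86 - 0.76 = 3.100
L(4,5) = 4, L_eff = 4/255 = 0.015686
t(4,5) = 3.86 - 3.100·0.015686 = 3.811
Σt over all 10·6 pixels = 381299/2550 ≈ 149.5290196
V = pitch²·Σt = 1.87²·381299/2550 = 522.888

t(4,5)=3.811 V=522.888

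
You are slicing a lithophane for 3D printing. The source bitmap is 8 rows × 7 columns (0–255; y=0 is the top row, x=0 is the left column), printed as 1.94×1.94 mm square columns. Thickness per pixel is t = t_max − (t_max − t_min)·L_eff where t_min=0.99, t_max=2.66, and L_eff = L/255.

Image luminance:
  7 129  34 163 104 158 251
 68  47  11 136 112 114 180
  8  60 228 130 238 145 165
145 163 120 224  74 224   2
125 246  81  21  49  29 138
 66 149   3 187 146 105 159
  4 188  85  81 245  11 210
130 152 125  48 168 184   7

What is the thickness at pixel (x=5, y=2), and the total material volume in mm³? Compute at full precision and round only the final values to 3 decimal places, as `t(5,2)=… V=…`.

span = t_max - t_min = 2.66 - 0.99 = 1.670
L(5,2) = 145, L_eff = 145/255 = 0.568627
t(5,2) = 2.66 - 1.670·0.568627 = 1.710
Σt over all 8·7 pixels = 449881/4250 ≈ 105.8543529
V = pitch²·Σt = 1.94²·449881/4250 = 398.393

t(5,2)=1.710 V=398.393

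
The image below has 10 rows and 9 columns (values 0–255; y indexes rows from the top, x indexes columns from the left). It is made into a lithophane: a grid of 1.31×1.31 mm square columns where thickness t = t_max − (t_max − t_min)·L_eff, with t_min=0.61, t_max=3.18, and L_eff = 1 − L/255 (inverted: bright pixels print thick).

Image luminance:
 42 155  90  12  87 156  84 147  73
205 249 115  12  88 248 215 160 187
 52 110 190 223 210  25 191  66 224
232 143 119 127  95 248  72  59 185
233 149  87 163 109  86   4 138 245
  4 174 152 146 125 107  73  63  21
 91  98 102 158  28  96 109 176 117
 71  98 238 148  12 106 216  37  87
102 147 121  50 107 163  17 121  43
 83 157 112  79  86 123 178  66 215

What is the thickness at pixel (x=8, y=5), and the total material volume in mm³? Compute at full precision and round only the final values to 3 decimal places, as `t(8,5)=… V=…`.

span = t_max - t_min = 3.18 - 0.61 = 2.570
L(8,5) = 21, L_eff = 1 - 21/255 = 0.917647 (inverted)
t(8,5) = 3.18 - 2.570·0.917647 = 0.822
Σt over all 10·9 pixels = 4209731/25500 ≈ 165.0874902
V = pitch²·Σt = 1.31²·4209731/25500 = 283.307

t(8,5)=0.822 V=283.307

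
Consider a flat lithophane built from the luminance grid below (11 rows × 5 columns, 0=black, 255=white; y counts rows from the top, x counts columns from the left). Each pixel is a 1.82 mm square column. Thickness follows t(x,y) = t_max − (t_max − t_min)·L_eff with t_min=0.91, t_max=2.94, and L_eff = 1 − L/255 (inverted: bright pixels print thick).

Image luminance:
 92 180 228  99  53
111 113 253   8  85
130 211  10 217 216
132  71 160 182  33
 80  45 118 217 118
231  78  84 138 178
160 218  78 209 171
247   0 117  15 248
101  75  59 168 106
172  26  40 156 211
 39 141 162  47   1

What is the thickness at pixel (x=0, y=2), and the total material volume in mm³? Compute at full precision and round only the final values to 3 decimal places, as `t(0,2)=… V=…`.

t(0,2)=1.945 V=346.099

span = t_max - t_min = 2.94 - 0.91 = 2.030
L(0,2) = 130, L_eff = 1 - 130/255 = 0.490196 (inverted)
t(0,2) = 2.94 - 2.030·0.490196 = 1.945
Σt over all 11·5 pixels = 2664389/25500 ≈ 104.4858431
V = pitch²·Σt = 1.82²·2664389/25500 = 346.099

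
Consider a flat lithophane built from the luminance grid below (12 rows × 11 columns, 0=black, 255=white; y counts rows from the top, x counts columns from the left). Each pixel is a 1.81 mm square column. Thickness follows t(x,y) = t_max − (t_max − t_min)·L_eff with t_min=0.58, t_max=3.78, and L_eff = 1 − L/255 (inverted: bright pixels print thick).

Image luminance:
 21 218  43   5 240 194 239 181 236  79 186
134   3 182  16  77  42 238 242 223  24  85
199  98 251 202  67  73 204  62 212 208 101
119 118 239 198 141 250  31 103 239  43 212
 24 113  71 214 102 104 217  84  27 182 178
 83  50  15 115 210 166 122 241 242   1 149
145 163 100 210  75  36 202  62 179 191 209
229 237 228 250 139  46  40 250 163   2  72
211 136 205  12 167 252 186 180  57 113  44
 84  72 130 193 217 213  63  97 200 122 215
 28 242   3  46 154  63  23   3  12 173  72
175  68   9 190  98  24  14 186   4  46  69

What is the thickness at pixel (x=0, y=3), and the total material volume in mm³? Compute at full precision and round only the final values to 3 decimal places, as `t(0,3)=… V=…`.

span = t_max - t_min = 3.78 - 0.58 = 3.200
L(0,3) = 119, L_eff = 1 - 119/255 = 0.533333 (inverted)
t(0,3) = 3.78 - 3.200·0.533333 = 2.073
Σt over all 12·11 pixels = 371006/1275 ≈ 290.9850980
V = pitch²·Σt = 1.81²·371006/1275 = 953.296

t(0,3)=2.073 V=953.296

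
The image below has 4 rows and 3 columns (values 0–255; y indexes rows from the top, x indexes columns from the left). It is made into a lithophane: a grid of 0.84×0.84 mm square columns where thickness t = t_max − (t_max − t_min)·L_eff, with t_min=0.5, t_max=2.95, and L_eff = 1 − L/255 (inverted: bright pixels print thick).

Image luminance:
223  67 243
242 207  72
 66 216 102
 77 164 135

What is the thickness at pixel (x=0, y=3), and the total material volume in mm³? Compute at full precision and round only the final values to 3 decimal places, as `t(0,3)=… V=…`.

span = t_max - t_min = 2.95 - 0.5 = 2.450
L(0,3) = 77, L_eff = 1 - 77/255 = 0.698039 (inverted)
t(0,3) = 2.95 - 2.450·0.698039 = 1.240
Σt over all 4·3 pixels = 59743/2550 ≈ 23.4286275
V = pitch²·Σt = 0.84²·59743/2550 = 16.531

t(0,3)=1.240 V=16.531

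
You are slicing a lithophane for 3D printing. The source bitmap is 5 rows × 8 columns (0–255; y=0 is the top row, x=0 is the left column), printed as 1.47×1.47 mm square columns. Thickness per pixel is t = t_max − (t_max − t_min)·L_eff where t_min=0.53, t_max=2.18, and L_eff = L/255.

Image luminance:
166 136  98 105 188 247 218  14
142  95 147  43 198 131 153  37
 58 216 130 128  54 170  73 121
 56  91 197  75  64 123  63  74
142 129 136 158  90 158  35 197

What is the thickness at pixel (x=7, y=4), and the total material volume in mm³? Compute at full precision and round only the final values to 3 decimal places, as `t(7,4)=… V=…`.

span = t_max - t_min = 2.18 - 0.53 = 1.650
L(7,4) = 197, L_eff = 197/255 = 0.772549
t(7,4) = 2.18 - 1.650·0.772549 = 0.905
Σt over all 5·8 pixels = 23706/425 ≈ 55.7788235
V = pitch²·Σt = 1.47²·23706/425 = 120.532

t(7,4)=0.905 V=120.532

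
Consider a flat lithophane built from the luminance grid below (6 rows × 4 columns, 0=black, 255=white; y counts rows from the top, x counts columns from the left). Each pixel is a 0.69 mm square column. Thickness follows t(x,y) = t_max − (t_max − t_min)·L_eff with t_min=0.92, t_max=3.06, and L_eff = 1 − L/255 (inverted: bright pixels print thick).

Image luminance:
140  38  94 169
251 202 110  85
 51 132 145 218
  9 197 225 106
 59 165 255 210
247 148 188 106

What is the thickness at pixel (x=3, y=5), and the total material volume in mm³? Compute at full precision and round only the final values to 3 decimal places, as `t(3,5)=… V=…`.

t(3,5)=1.810 V=24.696

span = t_max - t_min = 3.06 - 0.92 = 2.140
L(3,5) = 106, L_eff = 1 - 106/255 = 0.584314 (inverted)
t(3,5) = 3.06 - 2.140·0.584314 = 1.810
Σt over all 6·4 pixels = 66137/1275 ≈ 51.8721569
V = pitch²·Σt = 0.69²·66137/1275 = 24.696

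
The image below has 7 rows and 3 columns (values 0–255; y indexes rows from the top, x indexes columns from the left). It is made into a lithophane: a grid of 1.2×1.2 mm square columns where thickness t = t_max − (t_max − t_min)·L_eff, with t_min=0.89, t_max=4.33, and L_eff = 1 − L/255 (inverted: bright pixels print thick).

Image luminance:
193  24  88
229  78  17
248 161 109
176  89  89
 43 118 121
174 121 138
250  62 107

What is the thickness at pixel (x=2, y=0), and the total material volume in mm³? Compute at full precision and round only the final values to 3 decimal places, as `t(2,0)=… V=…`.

t(2,0)=2.077 V=78.101

span = t_max - t_min = 4.33 - 0.89 = 3.440
L(2,0) = 88, L_eff = 1 - 88/255 = 0.654902 (inverted)
t(2,0) = 4.33 - 3.440·0.654902 = 2.077
Σt over all 7·3 pixels = 16271/300 ≈ 54.2366667
V = pitch²·Σt = 1.2²·16271/300 = 78.101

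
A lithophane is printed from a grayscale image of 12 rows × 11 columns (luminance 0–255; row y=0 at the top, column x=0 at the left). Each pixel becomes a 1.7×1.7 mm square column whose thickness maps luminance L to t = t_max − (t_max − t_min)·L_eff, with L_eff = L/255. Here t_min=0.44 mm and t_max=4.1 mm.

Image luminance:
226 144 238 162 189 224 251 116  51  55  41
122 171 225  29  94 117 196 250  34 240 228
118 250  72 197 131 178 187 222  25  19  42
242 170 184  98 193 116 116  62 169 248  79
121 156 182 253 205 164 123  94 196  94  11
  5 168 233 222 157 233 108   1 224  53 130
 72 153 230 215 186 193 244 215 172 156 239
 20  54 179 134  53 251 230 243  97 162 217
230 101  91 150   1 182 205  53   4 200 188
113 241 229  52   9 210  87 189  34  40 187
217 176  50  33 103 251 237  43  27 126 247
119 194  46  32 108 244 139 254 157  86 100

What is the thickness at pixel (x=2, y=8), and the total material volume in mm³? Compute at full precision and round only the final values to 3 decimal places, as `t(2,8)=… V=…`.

t(2,8)=2.794 V=769.560

span = t_max - t_min = 4.1 - 0.44 = 3.660
L(2,8) = 91, L_eff = 91/255 = 0.356863
t(2,8) = 4.1 - 3.660·0.356863 = 2.794
Σt over all 12·11 pixels = 565853/2125 ≈ 266.2837647
V = pitch²·Σt = 1.7²·565853/2125 = 769.560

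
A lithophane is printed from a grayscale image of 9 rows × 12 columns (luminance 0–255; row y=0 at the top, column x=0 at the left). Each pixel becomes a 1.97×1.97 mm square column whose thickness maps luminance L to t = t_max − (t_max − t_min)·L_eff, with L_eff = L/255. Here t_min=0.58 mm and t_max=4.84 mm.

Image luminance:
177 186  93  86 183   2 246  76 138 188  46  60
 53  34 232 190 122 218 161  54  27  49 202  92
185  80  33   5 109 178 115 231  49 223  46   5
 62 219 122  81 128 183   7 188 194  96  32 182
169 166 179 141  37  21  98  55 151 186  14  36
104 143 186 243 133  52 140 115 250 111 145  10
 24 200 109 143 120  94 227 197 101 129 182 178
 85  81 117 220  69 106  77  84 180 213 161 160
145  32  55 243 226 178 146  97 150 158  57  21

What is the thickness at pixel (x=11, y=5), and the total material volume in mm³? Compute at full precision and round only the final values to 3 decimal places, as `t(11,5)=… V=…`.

span = t_max - t_min = 4.84 - 0.58 = 4.260
L(11,5) = 10, L_eff = 10/255 = 0.039216
t(11,5) = 4.84 - 4.260·0.039216 = 4.673
Σt over all 9·12 pixels = 637991/2125 ≈ 300.2310588
V = pitch²·Σt = 1.97²·637991/2125 = 1165.167

t(11,5)=4.673 V=1165.167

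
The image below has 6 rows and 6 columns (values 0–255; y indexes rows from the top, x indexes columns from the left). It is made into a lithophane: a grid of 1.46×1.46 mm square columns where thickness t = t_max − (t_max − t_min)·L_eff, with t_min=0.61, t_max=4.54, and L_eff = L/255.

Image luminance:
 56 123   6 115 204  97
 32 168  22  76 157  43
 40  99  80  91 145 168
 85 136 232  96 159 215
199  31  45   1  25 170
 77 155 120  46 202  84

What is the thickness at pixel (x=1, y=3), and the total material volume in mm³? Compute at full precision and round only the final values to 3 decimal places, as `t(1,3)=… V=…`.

span = t_max - t_min = 4.54 - 0.61 = 3.930
L(1,3) = 136, L_eff = 136/255 = 0.533333
t(1,3) = 4.54 - 3.930·0.533333 = 2.444
Σt over all 6·6 pixels = 44572/425 ≈ 104.8752941
V = pitch²·Σt = 1.46²·44572/425 = 223.552

t(1,3)=2.444 V=223.552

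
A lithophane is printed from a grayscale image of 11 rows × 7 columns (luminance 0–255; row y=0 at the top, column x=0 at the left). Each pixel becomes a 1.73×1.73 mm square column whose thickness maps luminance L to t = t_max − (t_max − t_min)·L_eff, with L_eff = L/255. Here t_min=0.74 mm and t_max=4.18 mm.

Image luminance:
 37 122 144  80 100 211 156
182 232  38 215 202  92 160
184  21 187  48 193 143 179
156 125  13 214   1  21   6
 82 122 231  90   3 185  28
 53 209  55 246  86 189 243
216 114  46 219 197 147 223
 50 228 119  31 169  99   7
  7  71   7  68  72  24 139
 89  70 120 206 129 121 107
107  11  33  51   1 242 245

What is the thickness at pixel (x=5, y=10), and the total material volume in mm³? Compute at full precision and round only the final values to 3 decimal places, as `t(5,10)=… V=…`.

t(5,10)=0.915 V=597.136

span = t_max - t_min = 4.18 - 0.74 = 3.440
L(5,10) = 242, L_eff = 242/255 = 0.949020
t(5,10) = 4.18 - 3.440·0.949020 = 0.915
Σt over all 11·7 pixels = 847949/4250 ≈ 199.5174118
V = pitch²·Σt = 1.73²·847949/4250 = 597.136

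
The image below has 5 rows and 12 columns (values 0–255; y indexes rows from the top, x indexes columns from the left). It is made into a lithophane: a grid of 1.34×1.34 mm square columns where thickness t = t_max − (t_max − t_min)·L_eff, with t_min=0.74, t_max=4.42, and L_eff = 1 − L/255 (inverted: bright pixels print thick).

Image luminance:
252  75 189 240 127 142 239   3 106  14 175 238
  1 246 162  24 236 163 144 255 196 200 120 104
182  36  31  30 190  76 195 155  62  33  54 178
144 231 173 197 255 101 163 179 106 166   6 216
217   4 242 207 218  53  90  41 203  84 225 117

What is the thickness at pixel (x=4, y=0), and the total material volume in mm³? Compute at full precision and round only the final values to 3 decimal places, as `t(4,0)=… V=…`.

t(4,0)=2.573 V=300.270

span = t_max - t_min = 4.42 - 0.74 = 3.680
L(4,0) = 127, L_eff = 1 - 127/255 = 0.501961 (inverted)
t(4,0) = 4.42 - 3.680·0.501961 = 2.573
Σt over all 5·12 pixels = 355354/2125 ≈ 167.2254118
V = pitch²·Σt = 1.34²·355354/2125 = 300.270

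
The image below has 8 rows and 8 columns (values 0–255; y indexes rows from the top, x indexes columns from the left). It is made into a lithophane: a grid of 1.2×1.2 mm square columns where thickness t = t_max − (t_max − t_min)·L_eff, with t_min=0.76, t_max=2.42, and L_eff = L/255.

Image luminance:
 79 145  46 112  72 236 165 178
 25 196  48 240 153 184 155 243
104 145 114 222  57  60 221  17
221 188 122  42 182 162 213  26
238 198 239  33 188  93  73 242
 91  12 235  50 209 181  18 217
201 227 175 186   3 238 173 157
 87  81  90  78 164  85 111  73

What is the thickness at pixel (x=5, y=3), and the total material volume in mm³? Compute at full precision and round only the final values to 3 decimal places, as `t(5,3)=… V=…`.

span = t_max - t_min = 2.42 - 0.76 = 1.660
L(5,3) = 162, L_eff = 162/255 = 0.635294
t(5,3) = 2.42 - 1.660·0.635294 = 1.365
Σt over all 8·8 pixels = 1242743/12750 ≈ 97.4700392
V = pitch²·Σt = 1.2²·1242743/12750 = 140.357

t(5,3)=1.365 V=140.357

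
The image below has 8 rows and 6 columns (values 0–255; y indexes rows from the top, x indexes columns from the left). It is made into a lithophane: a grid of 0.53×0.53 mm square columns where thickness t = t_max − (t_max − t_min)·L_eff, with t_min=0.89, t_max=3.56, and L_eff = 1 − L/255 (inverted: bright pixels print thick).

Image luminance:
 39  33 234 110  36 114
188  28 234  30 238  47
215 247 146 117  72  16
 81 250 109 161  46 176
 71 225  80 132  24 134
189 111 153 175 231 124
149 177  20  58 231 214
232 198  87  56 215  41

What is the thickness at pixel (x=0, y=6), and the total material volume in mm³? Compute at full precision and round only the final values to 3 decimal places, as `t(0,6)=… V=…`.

span = t_max - t_min = 3.56 - 0.89 = 2.670
L(0,6) = 149, L_eff = 1 - 149/255 = 0.415686 (inverted)
t(0,6) = 3.56 - 2.670·0.415686 = 2.450
Σt over all 8·6 pixels = 461643/4250 ≈ 108.6218824
V = pitch²·Σt = 0.53²·461643/4250 = 30.512

t(0,6)=2.450 V=30.512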